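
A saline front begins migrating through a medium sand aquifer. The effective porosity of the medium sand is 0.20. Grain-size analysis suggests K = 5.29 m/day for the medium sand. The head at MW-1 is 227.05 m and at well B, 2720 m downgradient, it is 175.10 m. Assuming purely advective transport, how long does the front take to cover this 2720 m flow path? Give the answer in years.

Hydraulic gradient i = (227.05 − 175.10) / 2720 = 51.95 / 2720 = 0.01910.
Darcy flux q = K · i = 5.290 × 0.01910 = 0.1010 m/day.
Seepage velocity v = q / n_e = 0.1010 / 0.20 = 0.5052 m/day.
Travel time t = L / v = 2720 / 0.5052 = 5384 days = 14.74 years.

14.7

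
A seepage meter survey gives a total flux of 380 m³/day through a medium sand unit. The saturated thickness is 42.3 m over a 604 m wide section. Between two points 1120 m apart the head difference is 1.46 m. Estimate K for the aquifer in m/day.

Cross-sectional area A = 604 × 42.3 = 25549 m².
Hydraulic gradient i = Δh / L = 1.46 / 1120 = 0.001304.
From Q = K·A·i, K = Q / (A·i) = 380 / (25549 × 0.001304) = 11.41 m/day.

11.4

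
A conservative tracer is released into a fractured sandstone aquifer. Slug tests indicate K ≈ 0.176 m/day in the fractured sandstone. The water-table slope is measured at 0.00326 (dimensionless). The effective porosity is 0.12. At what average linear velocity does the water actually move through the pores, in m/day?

Hydraulic gradient i = 0.00326.
Darcy flux q = K · i = 0.1760 × 0.003260 = 0.0005738 m/day.
Seepage velocity v = q / n_e = 0.0005738 / 0.12 = 0.004781 m/day.

0.00478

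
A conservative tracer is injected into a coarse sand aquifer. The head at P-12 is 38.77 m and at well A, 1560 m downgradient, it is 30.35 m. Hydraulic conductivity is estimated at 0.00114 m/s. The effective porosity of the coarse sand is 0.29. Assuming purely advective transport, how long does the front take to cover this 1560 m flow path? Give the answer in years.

2.33

Convert K: 0.00114 m/s × 86400 = 98.50 m/day.
Hydraulic gradient i = (38.77 − 30.35) / 1560 = 8.42 / 1560 = 0.005397.
Darcy flux q = K · i = 98.50 × 0.005397 = 0.5316 m/day.
Seepage velocity v = q / n_e = 0.5316 / 0.29 = 1.833 m/day.
Travel time t = L / v = 1560 / 1.833 = 851.0 days = 2.330 years.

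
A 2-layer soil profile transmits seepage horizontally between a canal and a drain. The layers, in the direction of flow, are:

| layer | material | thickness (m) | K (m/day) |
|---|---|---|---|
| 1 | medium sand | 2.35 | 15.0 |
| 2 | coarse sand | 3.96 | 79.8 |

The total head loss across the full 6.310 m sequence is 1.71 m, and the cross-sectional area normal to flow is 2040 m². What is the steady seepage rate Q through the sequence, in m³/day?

Flow is perpendicular to layering, so the layers act in series and the equivalent K is the thickness-weighted harmonic mean.
Total thickness L = 2.35 + 3.96 = 6.310 m.
Σ(b_i/K_i) = 2.35/15.0 + 3.96/79.8 = 0.2063 d.
K_eq = L / Σ(b_i/K_i) = 6.310 / 0.2063 = 30.59 m/day.
Q = K_eq · A · (Δh/L) = 30.59 × 2040 × (1.71/6.310) = 16910 m³/day.

16900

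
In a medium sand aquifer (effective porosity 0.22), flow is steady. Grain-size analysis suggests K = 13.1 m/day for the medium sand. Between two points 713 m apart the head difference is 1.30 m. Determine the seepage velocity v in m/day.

Hydraulic gradient i = Δh / L = 1.30 / 713 = 0.001823.
Darcy flux q = K · i = 13.10 × 0.001823 = 0.02388 m/day.
Seepage velocity v = q / n_e = 0.02388 / 0.22 = 0.1086 m/day.

0.109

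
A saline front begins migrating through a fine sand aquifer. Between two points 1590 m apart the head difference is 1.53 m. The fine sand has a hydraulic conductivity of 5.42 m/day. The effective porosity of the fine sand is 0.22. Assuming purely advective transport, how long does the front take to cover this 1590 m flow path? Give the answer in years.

Hydraulic gradient i = Δh / L = 1.53 / 1590 = 0.0009623.
Darcy flux q = K · i = 5.420 × 0.0009623 = 0.005215 m/day.
Seepage velocity v = q / n_e = 0.005215 / 0.22 = 0.02371 m/day.
Travel time t = L / v = 1590 / 0.02371 = 67070 days = 183.6 years.

184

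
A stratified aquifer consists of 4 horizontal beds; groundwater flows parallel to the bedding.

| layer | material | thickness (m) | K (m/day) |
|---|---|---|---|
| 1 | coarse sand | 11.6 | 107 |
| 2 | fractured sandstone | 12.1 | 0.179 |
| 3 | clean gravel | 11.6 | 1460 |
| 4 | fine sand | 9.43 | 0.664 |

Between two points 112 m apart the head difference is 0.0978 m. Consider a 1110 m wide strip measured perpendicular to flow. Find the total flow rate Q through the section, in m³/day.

17600

Flow is parallel to layering, so each bed carries its own Darcy discharge and the transmissivities add.
Σ(K_i·b_i) = 107×11.6 + 0.179×12.1 + 1460×11.6 + 0.664×9.43 = 18186 m²/day.
Hydraulic gradient i = Δh / L = 0.0978 / 112 = 0.0008732.
Q = Σ(K_i·b_i) · W · i = 18186 × 1110 × 0.0008732 = 17627 m³/day.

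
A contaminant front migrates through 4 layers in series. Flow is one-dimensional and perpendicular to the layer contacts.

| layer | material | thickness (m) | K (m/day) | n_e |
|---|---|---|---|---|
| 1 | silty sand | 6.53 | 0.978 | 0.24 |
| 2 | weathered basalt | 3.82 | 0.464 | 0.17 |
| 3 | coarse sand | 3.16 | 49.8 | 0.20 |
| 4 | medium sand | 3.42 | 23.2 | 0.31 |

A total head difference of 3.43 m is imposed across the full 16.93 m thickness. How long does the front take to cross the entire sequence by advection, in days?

17.2

With flow normal to the layers, continuity requires the same specific discharge q through every layer.
Σ(b_i/K_i) = 6.53/0.978 + 3.82/0.464 + 3.16/49.8 + 3.42/23.2 = 15.12 d.
q = Δh / Σ(b_i/K_i) = 3.43 / 15.12 = 0.2268 m/day.
In each layer the seepage velocity is v_i = q/n_i, so the layer transit time is t_i = b_i·n_i / q:
  layer 1 (silty sand): t_1 = 6.53 × 0.24 / 0.2268 = 6.909 d
  layer 2 (weathered basalt): t_2 = 3.82 × 0.17 / 0.2268 = 2.863 d
  layer 3 (coarse sand): t_3 = 3.16 × 0.20 / 0.2268 = 2.786 d
  layer 4 (medium sand): t_4 = 3.42 × 0.31 / 0.2268 = 4.674 d
Total t = Σ t_i = 17.23 days.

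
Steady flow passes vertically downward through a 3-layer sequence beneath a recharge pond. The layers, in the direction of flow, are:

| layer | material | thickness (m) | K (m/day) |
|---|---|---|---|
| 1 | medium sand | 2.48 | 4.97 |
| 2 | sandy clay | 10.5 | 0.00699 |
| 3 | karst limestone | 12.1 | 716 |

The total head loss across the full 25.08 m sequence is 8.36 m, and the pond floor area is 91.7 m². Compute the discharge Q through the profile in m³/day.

Flow is perpendicular to layering, so the layers act in series and the equivalent K is the thickness-weighted harmonic mean.
Total thickness L = 2.48 + 10.5 + 12.1 = 25.08 m.
Σ(b_i/K_i) = 2.48/4.97 + 10.5/0.00699 + 12.1/716 = 1503 d.
K_eq = L / Σ(b_i/K_i) = 25.08 / 1503 = 0.01669 m/day.
Q = K_eq · A · (Δh/L) = 0.01669 × 91.7 × (8.36/25.08) = 0.5102 m³/day.

0.510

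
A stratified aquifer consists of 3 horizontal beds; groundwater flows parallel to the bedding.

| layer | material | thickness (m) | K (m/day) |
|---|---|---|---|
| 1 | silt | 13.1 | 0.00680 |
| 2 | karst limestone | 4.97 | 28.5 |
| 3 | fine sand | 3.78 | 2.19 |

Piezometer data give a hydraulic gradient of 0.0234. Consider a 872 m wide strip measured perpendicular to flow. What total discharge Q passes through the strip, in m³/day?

Flow is parallel to layering, so each bed carries its own Darcy discharge and the transmissivities add.
Σ(K_i·b_i) = 0.00680×13.1 + 28.5×4.97 + 2.19×3.78 = 150.0 m²/day.
Hydraulic gradient i = 0.0234.
Q = Σ(K_i·b_i) · W · i = 150.0 × 872 × 0.02340 = 3061 m³/day.

3060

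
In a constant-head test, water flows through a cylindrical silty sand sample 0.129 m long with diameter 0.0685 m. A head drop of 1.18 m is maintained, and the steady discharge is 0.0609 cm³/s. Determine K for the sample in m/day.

Cross-sectional area A = π·(d/2)² = π × (0.0685/2)² = 0.003685 m².
Convert discharge: 0.0609 cm³/s = 6.090e-08 m³/s.
Darcy's law rearranged: K = Q·L / (A·Δh) = 6.090e-08 × 0.129 / (0.003685 × 1.18) = 1.807e-06 m/s = 0.1561 m/day.

0.156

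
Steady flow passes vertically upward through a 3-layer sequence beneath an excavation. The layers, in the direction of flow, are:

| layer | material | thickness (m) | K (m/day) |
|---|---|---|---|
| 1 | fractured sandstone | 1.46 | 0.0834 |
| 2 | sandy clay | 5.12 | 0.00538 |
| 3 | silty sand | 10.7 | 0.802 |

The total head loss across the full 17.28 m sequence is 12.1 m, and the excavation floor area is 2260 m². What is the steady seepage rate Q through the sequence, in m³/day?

27.8

Flow is perpendicular to layering, so the layers act in series and the equivalent K is the thickness-weighted harmonic mean.
Total thickness L = 1.46 + 5.12 + 10.7 = 17.28 m.
Σ(b_i/K_i) = 1.46/0.0834 + 5.12/0.00538 + 10.7/0.802 = 982.5 d.
K_eq = L / Σ(b_i/K_i) = 17.28 / 982.5 = 0.01759 m/day.
Q = K_eq · A · (Δh/L) = 0.01759 × 2260 × (12.1/17.28) = 27.83 m³/day.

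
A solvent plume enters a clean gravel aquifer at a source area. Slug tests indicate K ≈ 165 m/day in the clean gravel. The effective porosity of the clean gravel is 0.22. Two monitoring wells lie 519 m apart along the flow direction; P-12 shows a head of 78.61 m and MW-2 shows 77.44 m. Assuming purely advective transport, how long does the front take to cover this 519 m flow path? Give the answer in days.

Hydraulic gradient i = (78.61 − 77.44) / 519 = 1.17 / 519 = 0.002254.
Darcy flux q = K · i = 165.0 × 0.002254 = 0.3720 m/day.
Seepage velocity v = q / n_e = 0.3720 / 0.22 = 1.691 m/day.
Travel time t = L / v = 519 / 1.691 = 307.0 days.

307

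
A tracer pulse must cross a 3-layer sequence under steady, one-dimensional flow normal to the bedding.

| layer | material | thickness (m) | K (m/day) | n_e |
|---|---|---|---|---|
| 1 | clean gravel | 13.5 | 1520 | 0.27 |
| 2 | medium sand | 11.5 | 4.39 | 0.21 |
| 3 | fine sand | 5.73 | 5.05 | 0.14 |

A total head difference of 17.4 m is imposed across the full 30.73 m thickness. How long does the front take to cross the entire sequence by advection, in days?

With flow normal to the layers, continuity requires the same specific discharge q through every layer.
Σ(b_i/K_i) = 13.5/1520 + 11.5/4.39 + 5.73/5.05 = 3.763 d.
q = Δh / Σ(b_i/K_i) = 17.4 / 3.763 = 4.624 m/day.
In each layer the seepage velocity is v_i = q/n_i, so the layer transit time is t_i = b_i·n_i / q:
  layer 1 (clean gravel): t_1 = 13.5 × 0.27 / 4.624 = 0.7883 d
  layer 2 (medium sand): t_2 = 11.5 × 0.21 / 4.624 = 0.5223 d
  layer 3 (fine sand): t_3 = 5.73 × 0.14 / 4.624 = 0.1735 d
Total t = Σ t_i = 1.484 days.

1.48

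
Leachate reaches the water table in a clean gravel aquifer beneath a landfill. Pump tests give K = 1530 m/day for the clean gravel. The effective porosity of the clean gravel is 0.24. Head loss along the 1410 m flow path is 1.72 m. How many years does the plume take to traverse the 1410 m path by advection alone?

0.496

Hydraulic gradient i = Δh / L = 1.72 / 1410 = 0.001220.
Darcy flux q = K · i = 1530 × 0.001220 = 1.866 m/day.
Seepage velocity v = q / n_e = 1.866 / 0.24 = 7.777 m/day.
Travel time t = L / v = 1410 / 7.777 = 181.3 days = 0.4964 years.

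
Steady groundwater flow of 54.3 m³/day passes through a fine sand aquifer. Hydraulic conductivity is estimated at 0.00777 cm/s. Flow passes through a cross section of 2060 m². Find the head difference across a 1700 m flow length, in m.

Convert K: 0.00777 cm/s × 864 = 6.713 m/day.
From Q = K·A·i, i = Q / (K·A) = 54.3 / (6.713 × 2060) = 0.003926.
Head loss Δh = i · L = 0.003926 × 1700 = 6.675 m.

6.67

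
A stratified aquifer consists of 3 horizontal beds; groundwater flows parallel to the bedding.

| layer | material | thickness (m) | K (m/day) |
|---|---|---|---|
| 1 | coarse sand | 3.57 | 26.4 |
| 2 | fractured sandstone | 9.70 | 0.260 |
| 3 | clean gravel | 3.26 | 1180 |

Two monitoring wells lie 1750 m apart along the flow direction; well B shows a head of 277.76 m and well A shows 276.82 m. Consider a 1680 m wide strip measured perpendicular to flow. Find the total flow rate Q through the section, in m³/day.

3560

Flow is parallel to layering, so each bed carries its own Darcy discharge and the transmissivities add.
Σ(K_i·b_i) = 26.4×3.57 + 0.260×9.70 + 1180×3.26 = 3944 m²/day.
Hydraulic gradient i = (277.76 − 276.82) / 1750 = 0.94 / 1750 = 0.0005371.
Q = Σ(K_i·b_i) · W · i = 3944 × 1680 × 0.0005371 = 3559 m³/day.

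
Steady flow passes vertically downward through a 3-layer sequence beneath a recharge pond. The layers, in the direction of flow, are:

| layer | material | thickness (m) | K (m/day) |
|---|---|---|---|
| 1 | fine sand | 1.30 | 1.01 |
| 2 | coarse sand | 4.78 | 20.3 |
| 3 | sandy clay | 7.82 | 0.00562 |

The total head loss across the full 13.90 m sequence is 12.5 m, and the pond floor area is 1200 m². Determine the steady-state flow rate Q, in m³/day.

Flow is perpendicular to layering, so the layers act in series and the equivalent K is the thickness-weighted harmonic mean.
Total thickness L = 1.30 + 4.78 + 7.82 = 13.90 m.
Σ(b_i/K_i) = 1.30/1.01 + 4.78/20.3 + 7.82/0.00562 = 1393 d.
K_eq = L / Σ(b_i/K_i) = 13.90 / 1393 = 0.009979 m/day.
Q = K_eq · A · (Δh/L) = 0.009979 × 1200 × (12.5/13.90) = 10.77 m³/day.

10.8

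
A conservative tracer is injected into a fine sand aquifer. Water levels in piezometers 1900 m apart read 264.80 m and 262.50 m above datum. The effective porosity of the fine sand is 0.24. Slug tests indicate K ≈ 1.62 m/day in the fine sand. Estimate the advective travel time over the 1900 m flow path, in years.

Hydraulic gradient i = (264.80 − 262.50) / 1900 = 2.3 / 1900 = 0.001211.
Darcy flux q = K · i = 1.620 × 0.001211 = 0.001961 m/day.
Seepage velocity v = q / n_e = 0.001961 / 0.24 = 0.008171 m/day.
Travel time t = L / v = 1900 / 0.008171 = 2.325e+05 days = 636.6 years.

637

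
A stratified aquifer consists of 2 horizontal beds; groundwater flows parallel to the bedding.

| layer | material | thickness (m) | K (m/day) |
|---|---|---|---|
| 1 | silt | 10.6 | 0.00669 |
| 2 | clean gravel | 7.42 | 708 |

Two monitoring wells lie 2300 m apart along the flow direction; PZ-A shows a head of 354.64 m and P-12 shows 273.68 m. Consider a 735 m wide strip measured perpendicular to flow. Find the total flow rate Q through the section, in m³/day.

136000

Flow is parallel to layering, so each bed carries its own Darcy discharge and the transmissivities add.
Σ(K_i·b_i) = 0.00669×10.6 + 708×7.42 = 5253 m²/day.
Hydraulic gradient i = (354.64 − 273.68) / 2300 = 80.96 / 2300 = 0.03520.
Q = Σ(K_i·b_i) · W · i = 5253 × 735 × 0.03520 = 1.359e+05 m³/day.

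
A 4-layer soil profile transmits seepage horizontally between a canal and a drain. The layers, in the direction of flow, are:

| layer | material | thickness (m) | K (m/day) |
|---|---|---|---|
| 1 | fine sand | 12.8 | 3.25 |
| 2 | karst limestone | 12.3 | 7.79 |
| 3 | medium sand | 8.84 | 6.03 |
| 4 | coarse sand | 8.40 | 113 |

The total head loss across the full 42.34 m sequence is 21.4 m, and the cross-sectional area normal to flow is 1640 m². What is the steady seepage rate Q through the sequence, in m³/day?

Flow is perpendicular to layering, so the layers act in series and the equivalent K is the thickness-weighted harmonic mean.
Total thickness L = 12.8 + 12.3 + 8.84 + 8.40 = 42.34 m.
Σ(b_i/K_i) = 12.8/3.25 + 12.3/7.79 + 8.84/6.03 + 8.40/113 = 7.058 d.
K_eq = L / Σ(b_i/K_i) = 42.34 / 7.058 = 5.999 m/day.
Q = K_eq · A · (Δh/L) = 5.999 × 1640 × (21.4/42.34) = 4973 m³/day.

4970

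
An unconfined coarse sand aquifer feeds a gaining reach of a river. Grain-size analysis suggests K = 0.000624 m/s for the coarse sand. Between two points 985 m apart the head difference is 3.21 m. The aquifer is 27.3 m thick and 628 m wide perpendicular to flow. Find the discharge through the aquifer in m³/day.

Convert K: 0.000624 m/s × 86400 = 53.91 m/day.
Cross-sectional area A = 628 × 27.3 = 17144 m².
Hydraulic gradient i = Δh / L = 3.21 / 985 = 0.003259.
Darcy's law: Q = K · A · i = 53.91 × 17144 × 0.003259 = 3012 m³/day.

3010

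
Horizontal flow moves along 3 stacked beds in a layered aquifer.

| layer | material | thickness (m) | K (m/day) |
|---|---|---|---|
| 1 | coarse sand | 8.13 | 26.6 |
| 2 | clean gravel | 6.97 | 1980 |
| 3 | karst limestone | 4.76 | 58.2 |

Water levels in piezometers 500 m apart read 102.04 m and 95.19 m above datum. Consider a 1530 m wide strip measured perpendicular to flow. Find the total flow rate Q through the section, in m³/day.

Flow is parallel to layering, so each bed carries its own Darcy discharge and the transmissivities add.
Σ(K_i·b_i) = 26.6×8.13 + 1980×6.97 + 58.2×4.76 = 14294 m²/day.
Hydraulic gradient i = (102.04 − 95.19) / 500 = 6.85 / 500 = 0.01370.
Q = Σ(K_i·b_i) · W · i = 14294 × 1530 × 0.01370 = 2.996e+05 m³/day.

300000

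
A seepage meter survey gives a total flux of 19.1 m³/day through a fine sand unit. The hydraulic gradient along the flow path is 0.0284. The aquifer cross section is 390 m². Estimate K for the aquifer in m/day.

Hydraulic gradient i = 0.0284.
From Q = K·A·i, K = Q / (A·i) = 19.1 / (390.0 × 0.02840) = 1.724 m/day.

1.72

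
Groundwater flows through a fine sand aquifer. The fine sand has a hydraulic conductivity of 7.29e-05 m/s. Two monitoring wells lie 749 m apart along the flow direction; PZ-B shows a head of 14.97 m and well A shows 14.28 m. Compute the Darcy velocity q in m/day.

0.00580

Convert K: 7.29e-05 m/s × 86400 = 6.299 m/day.
Hydraulic gradient i = (14.97 − 14.28) / 749 = 0.69 / 749 = 0.0009212.
Specific discharge q = K · i = 6.299 × 0.0009212 = 0.005802 m/day.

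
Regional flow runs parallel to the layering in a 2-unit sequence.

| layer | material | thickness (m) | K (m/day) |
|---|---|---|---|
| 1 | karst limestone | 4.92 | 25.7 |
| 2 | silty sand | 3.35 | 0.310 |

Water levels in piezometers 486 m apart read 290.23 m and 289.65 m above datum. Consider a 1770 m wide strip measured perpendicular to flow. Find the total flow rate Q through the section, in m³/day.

Flow is parallel to layering, so each bed carries its own Darcy discharge and the transmissivities add.
Σ(K_i·b_i) = 25.7×4.92 + 0.310×3.35 = 127.5 m²/day.
Hydraulic gradient i = (290.23 − 289.65) / 486 = 0.58 / 486 = 0.001193.
Q = Σ(K_i·b_i) · W · i = 127.5 × 1770 × 0.001193 = 269.3 m³/day.

269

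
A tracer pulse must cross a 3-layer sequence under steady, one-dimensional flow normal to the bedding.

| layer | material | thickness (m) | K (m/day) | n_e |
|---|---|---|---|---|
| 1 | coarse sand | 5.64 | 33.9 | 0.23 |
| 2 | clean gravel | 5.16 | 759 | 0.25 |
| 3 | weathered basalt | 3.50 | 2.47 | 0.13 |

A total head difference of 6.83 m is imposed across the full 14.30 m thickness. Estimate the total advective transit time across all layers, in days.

With flow normal to the layers, continuity requires the same specific discharge q through every layer.
Σ(b_i/K_i) = 5.64/33.9 + 5.16/759 + 3.50/2.47 = 1.590 d.
q = Δh / Σ(b_i/K_i) = 6.83 / 1.590 = 4.295 m/day.
In each layer the seepage velocity is v_i = q/n_i, so the layer transit time is t_i = b_i·n_i / q:
  layer 1 (coarse sand): t_1 = 5.64 × 0.23 / 4.295 = 0.3020 d
  layer 2 (clean gravel): t_2 = 5.16 × 0.25 / 4.295 = 0.3003 d
  layer 3 (weathered basalt): t_3 = 3.50 × 0.13 / 4.295 = 0.1059 d
Total t = Σ t_i = 0.7083 days.

0.708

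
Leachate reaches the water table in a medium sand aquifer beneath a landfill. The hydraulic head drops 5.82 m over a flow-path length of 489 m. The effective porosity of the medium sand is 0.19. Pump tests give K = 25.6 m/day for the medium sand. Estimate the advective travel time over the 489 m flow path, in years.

Hydraulic gradient i = Δh / L = 5.82 / 489 = 0.01190.
Darcy flux q = K · i = 25.60 × 0.01190 = 0.3047 m/day.
Seepage velocity v = q / n_e = 0.3047 / 0.19 = 1.604 m/day.
Travel time t = L / v = 489 / 1.604 = 304.9 days = 0.8349 years.

0.835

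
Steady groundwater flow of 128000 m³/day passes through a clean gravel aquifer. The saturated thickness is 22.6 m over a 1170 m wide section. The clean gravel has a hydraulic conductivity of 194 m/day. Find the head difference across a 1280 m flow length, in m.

31.9

Cross-sectional area A = 1170 × 22.6 = 26442 m².
From Q = K·A·i, i = Q / (K·A) = 128000 / (194.0 × 26442) = 0.02495.
Head loss Δh = i · L = 0.02495 × 1280 = 31.94 m.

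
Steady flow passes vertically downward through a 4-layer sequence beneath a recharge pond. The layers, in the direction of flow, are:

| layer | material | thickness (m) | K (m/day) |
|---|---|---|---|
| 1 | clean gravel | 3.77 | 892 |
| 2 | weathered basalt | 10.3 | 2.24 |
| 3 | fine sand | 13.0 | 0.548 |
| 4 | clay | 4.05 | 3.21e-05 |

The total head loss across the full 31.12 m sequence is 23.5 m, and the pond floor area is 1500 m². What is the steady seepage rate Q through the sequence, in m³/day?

Flow is perpendicular to layering, so the layers act in series and the equivalent K is the thickness-weighted harmonic mean.
Total thickness L = 3.77 + 10.3 + 13.0 + 4.05 = 31.12 m.
Σ(b_i/K_i) = 3.77/892 + 10.3/2.24 + 13.0/0.548 + 4.05/3.21e-05 = 1.262e+05 d.
K_eq = L / Σ(b_i/K_i) = 31.12 / 1.262e+05 = 0.0002466 m/day.
Q = K_eq · A · (Δh/L) = 0.0002466 × 1500 × (23.5/31.12) = 0.2793 m³/day.

0.279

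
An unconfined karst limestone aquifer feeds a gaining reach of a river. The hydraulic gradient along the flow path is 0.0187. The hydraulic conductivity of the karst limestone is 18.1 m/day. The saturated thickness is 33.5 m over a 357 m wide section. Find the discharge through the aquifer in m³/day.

4050

Cross-sectional area A = 357 × 33.5 = 11960 m².
Hydraulic gradient i = 0.0187.
Darcy's law: Q = K · A · i = 18.10 × 11960 × 0.01870 = 4048 m³/day.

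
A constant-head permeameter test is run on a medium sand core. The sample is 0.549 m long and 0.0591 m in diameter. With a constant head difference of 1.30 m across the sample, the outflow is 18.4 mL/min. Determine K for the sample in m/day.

Cross-sectional area A = π·(d/2)² = π × (0.0591/2)² = 0.002743 m².
Convert discharge: 18.4 mL/min = 3.067e-07 m³/s.
Darcy's law rearranged: K = Q·L / (A·Δh) = 3.067e-07 × 0.549 / (0.002743 × 1.30) = 4.721e-05 m/s = 4.079 m/day.

4.08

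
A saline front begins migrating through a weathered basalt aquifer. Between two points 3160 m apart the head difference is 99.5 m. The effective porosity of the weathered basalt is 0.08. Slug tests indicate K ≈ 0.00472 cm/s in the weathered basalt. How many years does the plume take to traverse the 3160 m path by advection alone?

Convert K: 0.00472 cm/s × 864 = 4.078 m/day.
Hydraulic gradient i = Δh / L = 99.5 / 3160 = 0.03149.
Darcy flux q = K · i = 4.078 × 0.03149 = 0.1284 m/day.
Seepage velocity v = q / n_e = 0.1284 / 0.08 = 1.605 m/day.
Travel time t = L / v = 3160 / 1.605 = 1969 days = 5.390 years.

5.39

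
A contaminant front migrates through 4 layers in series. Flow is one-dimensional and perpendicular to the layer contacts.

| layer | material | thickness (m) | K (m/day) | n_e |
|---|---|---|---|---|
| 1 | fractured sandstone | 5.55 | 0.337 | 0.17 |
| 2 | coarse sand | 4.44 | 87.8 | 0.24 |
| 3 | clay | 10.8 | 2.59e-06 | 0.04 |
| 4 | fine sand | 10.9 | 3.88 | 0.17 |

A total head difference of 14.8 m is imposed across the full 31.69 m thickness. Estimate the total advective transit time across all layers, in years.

With flow normal to the layers, continuity requires the same specific discharge q through every layer.
Σ(b_i/K_i) = 5.55/0.337 + 4.44/87.8 + 10.8/2.59e-06 + 10.9/3.88 = 4.170e+06 d.
q = Δh / Σ(b_i/K_i) = 14.8 / 4.170e+06 = 3.549e-06 m/day.
In each layer the seepage velocity is v_i = q/n_i, so the layer transit time is t_i = b_i·n_i / q:
  layer 1 (fractured sandstone): t_1 = 5.55 × 0.17 / 3.549e-06 = 2.658e+05 d
  layer 2 (coarse sand): t_2 = 4.44 × 0.24 / 3.549e-06 = 3.002e+05 d
  layer 3 (clay): t_3 = 10.8 × 0.04 / 3.549e-06 = 1.217e+05 d
  layer 4 (fine sand): t_4 = 10.9 × 0.17 / 3.549e-06 = 5.221e+05 d
Total t = Σ t_i = 1.210e+06 days = 3312 years.

3310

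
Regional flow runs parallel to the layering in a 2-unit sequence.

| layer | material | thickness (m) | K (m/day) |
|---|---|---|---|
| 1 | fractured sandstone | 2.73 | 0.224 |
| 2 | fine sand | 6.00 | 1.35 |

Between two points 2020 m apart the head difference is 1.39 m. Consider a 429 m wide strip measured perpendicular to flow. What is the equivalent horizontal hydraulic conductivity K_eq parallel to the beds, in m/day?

Flow is parallel to layering, so each bed carries its own Darcy discharge and the transmissivities add.
Σ(K_i·b_i) = 0.224×2.73 + 1.35×6.00 = 8.712 m²/day.
Total thickness b = 8.730 m, so K_eq = Σ(K_i·b_i)/b = 0.9979 m/day.

0.998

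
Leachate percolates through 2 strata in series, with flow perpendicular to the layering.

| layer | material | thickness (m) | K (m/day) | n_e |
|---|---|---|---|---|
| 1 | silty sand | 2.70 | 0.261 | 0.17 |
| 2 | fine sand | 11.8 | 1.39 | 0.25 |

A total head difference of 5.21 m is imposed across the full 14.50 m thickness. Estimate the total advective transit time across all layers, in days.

With flow normal to the layers, continuity requires the same specific discharge q through every layer.
Σ(b_i/K_i) = 2.70/0.261 + 11.8/1.39 = 18.83 d.
q = Δh / Σ(b_i/K_i) = 5.21 / 18.83 = 0.2766 m/day.
In each layer the seepage velocity is v_i = q/n_i, so the layer transit time is t_i = b_i·n_i / q:
  layer 1 (silty sand): t_1 = 2.70 × 0.17 / 0.2766 = 1.659 d
  layer 2 (fine sand): t_2 = 11.8 × 0.25 / 0.2766 = 10.66 d
Total t = Σ t_i = 12.32 days.

12.3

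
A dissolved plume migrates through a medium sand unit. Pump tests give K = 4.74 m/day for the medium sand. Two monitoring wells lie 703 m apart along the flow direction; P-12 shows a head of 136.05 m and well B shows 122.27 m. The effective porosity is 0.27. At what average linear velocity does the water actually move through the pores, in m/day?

0.344

Hydraulic gradient i = (136.05 − 122.27) / 703 = 13.78 / 703 = 0.01960.
Darcy flux q = K · i = 4.740 × 0.01960 = 0.09291 m/day.
Seepage velocity v = q / n_e = 0.09291 / 0.27 = 0.3441 m/day.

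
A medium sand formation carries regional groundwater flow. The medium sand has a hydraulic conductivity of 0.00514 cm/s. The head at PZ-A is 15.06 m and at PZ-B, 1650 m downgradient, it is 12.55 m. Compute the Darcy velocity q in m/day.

0.00676

Convert K: 0.00514 cm/s × 864 = 4.441 m/day.
Hydraulic gradient i = (15.06 − 12.55) / 1650 = 2.51 / 1650 = 0.001521.
Specific discharge q = K · i = 4.441 × 0.001521 = 0.006756 m/day.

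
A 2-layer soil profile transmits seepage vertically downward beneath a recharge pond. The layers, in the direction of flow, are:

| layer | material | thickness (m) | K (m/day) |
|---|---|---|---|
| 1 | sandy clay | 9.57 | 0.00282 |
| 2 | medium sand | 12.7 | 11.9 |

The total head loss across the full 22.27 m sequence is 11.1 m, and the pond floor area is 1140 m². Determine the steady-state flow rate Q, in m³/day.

3.73

Flow is perpendicular to layering, so the layers act in series and the equivalent K is the thickness-weighted harmonic mean.
Total thickness L = 9.57 + 12.7 = 22.27 m.
Σ(b_i/K_i) = 9.57/0.00282 + 12.7/11.9 = 3395 d.
K_eq = L / Σ(b_i/K_i) = 22.27 / 3395 = 0.006560 m/day.
Q = K_eq · A · (Δh/L) = 0.006560 × 1140 × (11.1/22.27) = 3.728 m³/day.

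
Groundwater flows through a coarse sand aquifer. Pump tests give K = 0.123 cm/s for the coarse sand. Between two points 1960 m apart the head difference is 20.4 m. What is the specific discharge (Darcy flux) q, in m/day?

1.11

Convert K: 0.123 cm/s × 864 = 106.3 m/day.
Hydraulic gradient i = Δh / L = 20.4 / 1960 = 0.01041.
Specific discharge q = K · i = 106.3 × 0.01041 = 1.106 m/day.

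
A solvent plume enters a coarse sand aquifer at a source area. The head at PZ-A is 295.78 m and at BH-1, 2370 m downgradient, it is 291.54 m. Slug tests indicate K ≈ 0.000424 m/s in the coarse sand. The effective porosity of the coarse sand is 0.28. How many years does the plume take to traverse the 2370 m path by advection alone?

27.7

Convert K: 0.000424 m/s × 86400 = 36.63 m/day.
Hydraulic gradient i = (295.78 − 291.54) / 2370 = 4.24 / 2370 = 0.001789.
Darcy flux q = K · i = 36.63 × 0.001789 = 0.06554 m/day.
Seepage velocity v = q / n_e = 0.06554 / 0.28 = 0.2341 m/day.
Travel time t = L / v = 2370 / 0.2341 = 10125 days = 27.72 years.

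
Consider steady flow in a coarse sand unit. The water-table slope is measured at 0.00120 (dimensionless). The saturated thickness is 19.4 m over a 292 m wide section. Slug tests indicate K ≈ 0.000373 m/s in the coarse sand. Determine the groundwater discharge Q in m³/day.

219

Convert K: 0.000373 m/s × 86400 = 32.23 m/day.
Cross-sectional area A = 292 × 19.4 = 5665 m².
Hydraulic gradient i = 0.00120.
Darcy's law: Q = K · A · i = 32.23 × 5665 × 0.001200 = 219.1 m³/day.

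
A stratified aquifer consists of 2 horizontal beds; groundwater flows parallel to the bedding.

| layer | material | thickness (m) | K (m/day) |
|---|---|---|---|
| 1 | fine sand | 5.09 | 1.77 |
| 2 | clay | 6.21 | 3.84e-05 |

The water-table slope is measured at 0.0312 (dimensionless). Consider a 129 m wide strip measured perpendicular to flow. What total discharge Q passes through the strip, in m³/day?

36.3

Flow is parallel to layering, so each bed carries its own Darcy discharge and the transmissivities add.
Σ(K_i·b_i) = 1.77×5.09 + 3.84e-05×6.21 = 9.010 m²/day.
Hydraulic gradient i = 0.0312.
Q = Σ(K_i·b_i) · W · i = 9.010 × 129 × 0.03120 = 36.26 m³/day.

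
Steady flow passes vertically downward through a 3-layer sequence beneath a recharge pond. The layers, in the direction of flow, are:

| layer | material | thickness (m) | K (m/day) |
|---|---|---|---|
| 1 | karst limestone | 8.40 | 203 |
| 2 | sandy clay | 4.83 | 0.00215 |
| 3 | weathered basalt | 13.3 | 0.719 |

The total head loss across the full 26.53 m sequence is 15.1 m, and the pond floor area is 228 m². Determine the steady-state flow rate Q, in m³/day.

Flow is perpendicular to layering, so the layers act in series and the equivalent K is the thickness-weighted harmonic mean.
Total thickness L = 8.40 + 4.83 + 13.3 = 26.53 m.
Σ(b_i/K_i) = 8.40/203 + 4.83/0.00215 + 13.3/0.719 = 2265 d.
K_eq = L / Σ(b_i/K_i) = 26.53 / 2265 = 0.01171 m/day.
Q = K_eq · A · (Δh/L) = 0.01171 × 228 × (15.1/26.53) = 1.520 m³/day.

1.52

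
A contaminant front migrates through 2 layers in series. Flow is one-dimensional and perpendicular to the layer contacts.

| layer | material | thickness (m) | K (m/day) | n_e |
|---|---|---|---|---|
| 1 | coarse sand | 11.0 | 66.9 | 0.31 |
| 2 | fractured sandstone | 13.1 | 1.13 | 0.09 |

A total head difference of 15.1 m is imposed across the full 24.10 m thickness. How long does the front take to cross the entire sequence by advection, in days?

With flow normal to the layers, continuity requires the same specific discharge q through every layer.
Σ(b_i/K_i) = 11.0/66.9 + 13.1/1.13 = 11.76 d.
q = Δh / Σ(b_i/K_i) = 15.1 / 11.76 = 1.284 m/day.
In each layer the seepage velocity is v_i = q/n_i, so the layer transit time is t_i = b_i·n_i / q:
  layer 1 (coarse sand): t_1 = 11.0 × 0.31 / 1.284 = 2.655 d
  layer 2 (fractured sandstone): t_2 = 13.1 × 0.09 / 1.284 = 0.9180 d
Total t = Σ t_i = 3.573 days.

3.57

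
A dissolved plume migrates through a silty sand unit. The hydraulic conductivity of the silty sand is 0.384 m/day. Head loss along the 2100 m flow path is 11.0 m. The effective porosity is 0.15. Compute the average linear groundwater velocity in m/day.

Hydraulic gradient i = Δh / L = 11.0 / 2100 = 0.005238.
Darcy flux q = K · i = 0.3840 × 0.005238 = 0.002011 m/day.
Seepage velocity v = q / n_e = 0.002011 / 0.15 = 0.01341 m/day.

0.0134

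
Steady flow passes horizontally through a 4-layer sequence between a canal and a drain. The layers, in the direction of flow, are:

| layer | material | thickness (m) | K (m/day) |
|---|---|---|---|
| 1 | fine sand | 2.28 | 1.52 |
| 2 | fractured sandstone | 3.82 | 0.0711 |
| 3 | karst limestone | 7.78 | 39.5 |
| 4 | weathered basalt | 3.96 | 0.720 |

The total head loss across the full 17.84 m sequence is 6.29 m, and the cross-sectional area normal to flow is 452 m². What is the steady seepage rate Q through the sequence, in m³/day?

46.7

Flow is perpendicular to layering, so the layers act in series and the equivalent K is the thickness-weighted harmonic mean.
Total thickness L = 2.28 + 3.82 + 7.78 + 3.96 = 17.84 m.
Σ(b_i/K_i) = 2.28/1.52 + 3.82/0.0711 + 7.78/39.5 + 3.96/0.720 = 60.92 d.
K_eq = L / Σ(b_i/K_i) = 17.84 / 60.92 = 0.2928 m/day.
Q = K_eq · A · (Δh/L) = 0.2928 × 452 × (6.29/17.84) = 46.67 m³/day.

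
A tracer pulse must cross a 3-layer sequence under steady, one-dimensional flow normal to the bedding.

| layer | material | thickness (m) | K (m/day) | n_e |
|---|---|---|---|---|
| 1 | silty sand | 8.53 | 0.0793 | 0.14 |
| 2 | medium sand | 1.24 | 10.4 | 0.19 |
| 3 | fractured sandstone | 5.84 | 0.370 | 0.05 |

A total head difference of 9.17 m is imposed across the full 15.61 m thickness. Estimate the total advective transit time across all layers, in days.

23.2

With flow normal to the layers, continuity requires the same specific discharge q through every layer.
Σ(b_i/K_i) = 8.53/0.0793 + 1.24/10.4 + 5.84/0.370 = 123.5 d.
q = Δh / Σ(b_i/K_i) = 9.17 / 123.5 = 0.07427 m/day.
In each layer the seepage velocity is v_i = q/n_i, so the layer transit time is t_i = b_i·n_i / q:
  layer 1 (silty sand): t_1 = 8.53 × 0.14 / 0.07427 = 16.08 d
  layer 2 (medium sand): t_2 = 1.24 × 0.19 / 0.07427 = 3.172 d
  layer 3 (fractured sandstone): t_3 = 5.84 × 0.05 / 0.07427 = 3.932 d
Total t = Σ t_i = 23.18 days.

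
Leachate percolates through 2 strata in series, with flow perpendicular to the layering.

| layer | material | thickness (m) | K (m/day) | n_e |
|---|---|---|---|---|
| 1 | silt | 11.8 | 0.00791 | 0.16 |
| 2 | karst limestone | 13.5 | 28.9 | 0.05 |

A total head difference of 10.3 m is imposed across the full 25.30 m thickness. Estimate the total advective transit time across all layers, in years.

1.02

With flow normal to the layers, continuity requires the same specific discharge q through every layer.
Σ(b_i/K_i) = 11.8/0.00791 + 13.5/28.9 = 1492 d.
q = Δh / Σ(b_i/K_i) = 10.3 / 1492 = 0.006902 m/day.
In each layer the seepage velocity is v_i = q/n_i, so the layer transit time is t_i = b_i·n_i / q:
  layer 1 (silt): t_1 = 11.8 × 0.16 / 0.006902 = 273.5 d
  layer 2 (karst limestone): t_2 = 13.5 × 0.05 / 0.006902 = 97.79 d
Total t = Σ t_i = 371.3 days = 1.017 years.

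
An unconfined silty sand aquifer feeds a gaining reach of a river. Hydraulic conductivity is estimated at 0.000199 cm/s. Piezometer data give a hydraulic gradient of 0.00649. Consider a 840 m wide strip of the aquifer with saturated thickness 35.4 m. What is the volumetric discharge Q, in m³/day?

Convert K: 0.000199 cm/s × 864 = 0.1719 m/day.
Cross-sectional area A = 840 × 35.4 = 29736 m².
Hydraulic gradient i = 0.00649.
Darcy's law: Q = K · A · i = 0.1719 × 29736 × 0.006490 = 33.18 m³/day.

33.2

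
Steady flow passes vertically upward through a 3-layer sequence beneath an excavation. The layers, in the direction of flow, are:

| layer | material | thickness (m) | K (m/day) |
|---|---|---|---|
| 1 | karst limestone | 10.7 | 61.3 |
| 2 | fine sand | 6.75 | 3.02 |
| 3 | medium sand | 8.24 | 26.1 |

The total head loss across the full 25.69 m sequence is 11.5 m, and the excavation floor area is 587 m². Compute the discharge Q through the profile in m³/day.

2480

Flow is perpendicular to layering, so the layers act in series and the equivalent K is the thickness-weighted harmonic mean.
Total thickness L = 10.7 + 6.75 + 8.24 = 25.69 m.
Σ(b_i/K_i) = 10.7/61.3 + 6.75/3.02 + 8.24/26.1 = 2.725 d.
K_eq = L / Σ(b_i/K_i) = 25.69 / 2.725 = 9.426 m/day.
Q = K_eq · A · (Δh/L) = 9.426 × 587 × (11.5/25.69) = 2477 m³/day.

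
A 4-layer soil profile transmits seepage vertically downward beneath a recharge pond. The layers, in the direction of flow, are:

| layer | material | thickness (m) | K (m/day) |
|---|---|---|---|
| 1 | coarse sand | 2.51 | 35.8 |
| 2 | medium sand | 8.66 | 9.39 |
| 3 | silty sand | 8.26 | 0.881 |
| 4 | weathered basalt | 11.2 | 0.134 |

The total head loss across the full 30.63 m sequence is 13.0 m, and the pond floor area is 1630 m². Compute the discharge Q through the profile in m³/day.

Flow is perpendicular to layering, so the layers act in series and the equivalent K is the thickness-weighted harmonic mean.
Total thickness L = 2.51 + 8.66 + 8.26 + 11.2 = 30.63 m.
Σ(b_i/K_i) = 2.51/35.8 + 8.66/9.39 + 8.26/0.881 + 11.2/0.134 = 93.95 d.
K_eq = L / Σ(b_i/K_i) = 30.63 / 93.95 = 0.3260 m/day.
Q = K_eq · A · (Δh/L) = 0.3260 × 1630 × (13.0/30.63) = 225.5 m³/day.

226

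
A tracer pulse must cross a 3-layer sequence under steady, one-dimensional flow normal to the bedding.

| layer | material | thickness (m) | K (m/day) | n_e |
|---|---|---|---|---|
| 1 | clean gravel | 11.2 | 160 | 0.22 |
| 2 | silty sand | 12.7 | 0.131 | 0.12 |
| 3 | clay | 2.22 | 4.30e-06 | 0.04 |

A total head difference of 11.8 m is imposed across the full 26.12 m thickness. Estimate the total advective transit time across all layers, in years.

With flow normal to the layers, continuity requires the same specific discharge q through every layer.
Σ(b_i/K_i) = 11.2/160 + 12.7/0.131 + 2.22/4.30e-06 = 5.164e+05 d.
q = Δh / Σ(b_i/K_i) = 11.8 / 5.164e+05 = 2.285e-05 m/day.
In each layer the seepage velocity is v_i = q/n_i, so the layer transit time is t_i = b_i·n_i / q:
  layer 1 (clean gravel): t_1 = 11.2 × 0.22 / 2.285e-05 = 1.078e+05 d
  layer 2 (silty sand): t_2 = 12.7 × 0.12 / 2.285e-05 = 66691 d
  layer 3 (clay): t_3 = 2.22 × 0.04 / 2.285e-05 = 3886 d
Total t = Σ t_i = 1.784e+05 days = 488.4 years.

488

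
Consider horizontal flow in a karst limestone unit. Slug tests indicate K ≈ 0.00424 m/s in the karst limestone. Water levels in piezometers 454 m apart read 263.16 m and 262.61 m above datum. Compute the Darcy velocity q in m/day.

0.444

Convert K: 0.00424 m/s × 86400 = 366.3 m/day.
Hydraulic gradient i = (263.16 − 262.61) / 454 = 0.55 / 454 = 0.001211.
Specific discharge q = K · i = 366.3 × 0.001211 = 0.4438 m/day.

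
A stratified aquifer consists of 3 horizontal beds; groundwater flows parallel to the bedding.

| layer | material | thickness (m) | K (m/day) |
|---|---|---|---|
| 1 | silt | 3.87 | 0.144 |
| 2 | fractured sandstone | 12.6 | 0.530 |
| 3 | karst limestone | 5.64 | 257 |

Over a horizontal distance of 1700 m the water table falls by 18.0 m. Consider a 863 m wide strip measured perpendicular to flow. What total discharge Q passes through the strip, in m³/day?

13300

Flow is parallel to layering, so each bed carries its own Darcy discharge and the transmissivities add.
Σ(K_i·b_i) = 0.144×3.87 + 0.530×12.6 + 257×5.64 = 1457 m²/day.
Hydraulic gradient i = Δh / L = 18.0 / 1700 = 0.01059.
Q = Σ(K_i·b_i) · W · i = 1457 × 863 × 0.01059 = 13311 m³/day.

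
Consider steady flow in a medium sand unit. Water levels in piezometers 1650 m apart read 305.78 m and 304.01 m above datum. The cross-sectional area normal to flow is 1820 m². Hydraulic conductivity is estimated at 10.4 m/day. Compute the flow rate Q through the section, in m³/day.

Hydraulic gradient i = (305.78 − 304.01) / 1650 = 1.77 / 1650 = 0.001073.
Darcy's law: Q = K · A · i = 10.40 × 1820 × 0.001073 = 20.30 m³/day.

20.3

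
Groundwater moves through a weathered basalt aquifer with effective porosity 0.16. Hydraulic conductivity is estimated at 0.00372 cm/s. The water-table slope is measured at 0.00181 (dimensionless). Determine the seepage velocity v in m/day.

Convert K: 0.00372 cm/s × 864 = 3.214 m/day.
Hydraulic gradient i = 0.00181.
Darcy flux q = K · i = 3.214 × 0.001810 = 0.005817 m/day.
Seepage velocity v = q / n_e = 0.005817 / 0.16 = 0.03636 m/day.

0.0364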